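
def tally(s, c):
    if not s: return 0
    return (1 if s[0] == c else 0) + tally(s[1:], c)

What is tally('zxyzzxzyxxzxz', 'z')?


s[0]='z' == 'z' -> 1
s[0]='x' != 'z' -> 0
s[0]='y' != 'z' -> 0
s[0]='z' == 'z' -> 1
s[0]='z' == 'z' -> 1
s[0]='x' != 'z' -> 0
s[0]='z' == 'z' -> 1
s[0]='y' != 'z' -> 0
s[0]='x' != 'z' -> 0
s[0]='x' != 'z' -> 0
s[0]='z' == 'z' -> 1
s[0]='x' != 'z' -> 0
s[0]='z' == 'z' -> 1
Sum: 1 + 0 + 0 + 1 + 1 + 0 + 1 + 0 + 0 + 0 + 1 + 0 + 1 = 6

6


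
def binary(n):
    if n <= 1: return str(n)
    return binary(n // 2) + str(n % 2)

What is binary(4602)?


binary(4602) = binary(2301) + '0'
binary(2301) = binary(1150) + '1'
binary(1150) = binary(575) + '0'
binary(575) = binary(287) + '1'
binary(287) = binary(143) + '1'
binary(143) = binary(71) + '1'
binary(71) = binary(35) + '1'
binary(35) = binary(17) + '1'
binary(17) = binary(8) + '1'
binary(8) = binary(4) + '0'
binary(4) = binary(2) + '0'
binary(2) = binary(1) + '0'
binary(1) = '1'  (base case)
Concatenating: '1' + '0' + '0' + '0' + '1' + '1' + '1' + '1' + '1' + '1' + '0' + '1' + '0' = '1000111111010'

1000111111010


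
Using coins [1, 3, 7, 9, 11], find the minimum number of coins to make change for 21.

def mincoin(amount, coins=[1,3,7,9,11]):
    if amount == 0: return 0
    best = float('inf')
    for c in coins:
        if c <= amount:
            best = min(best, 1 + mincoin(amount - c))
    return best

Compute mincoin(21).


Building up with DP:
mincoin(0) = 0
mincoin(1) = min(1+mincoin(0)=1+0=1) = 1
mincoin(2) = min(1+mincoin(1)=1+1=2) = 2
mincoin(3) = min(1+mincoin(2)=1+2=3, 1+mincoin(0)=1+0=1) = 1
mincoin(4) = min(1+mincoin(3)=1+1=2, 1+mincoin(1)=1+1=2) = 2
mincoin(5) = min(1+mincoin(4)=1+2=3, 1+mincoin(2)=1+2=3) = 3
mincoin(6) = min(1+mincoin(5)=1+3=4, 1+mincoin(3)=1+1=2) = 2
mincoin(7) = min(1+mincoin(6)=1+2=3, 1+mincoin(4)=1+2=3, 1+mincoin(0)=1+0=1) = 1
mincoin(8) = min(1+mincoin(7)=1+1=2, 1+mincoin(5)=1+3=4, 1+mincoin(1)=1+1=2) = 2
mincoin(9) = min(1+mincoin(8)=1+2=3, 1+mincoin(6)=1+2=3, 1+mincoin(2)=1+2=3, 1+mincoin(0)=1+0=1) = 1
mincoin(10) = min(1+mincoin(9)=1+1=2, 1+mincoin(7)=1+1=2, 1+mincoin(3)=1+1=2, 1+mincoin(1)=1+1=2) = 2
mincoin(11) = min(1+mincoin(10)=1+2=3, 1+mincoin(8)=1+2=3, 1+mincoin(4)=1+2=3, 1+mincoin(2)=1+2=3, 1+mincoin(0)=1+0=1) = 1
mincoin(12) = min(1+mincoin(11)=1+1=2, 1+mincoin(9)=1+1=2, 1+mincoin(5)=1+3=4, 1+mincoin(3)=1+1=2, 1+mincoin(1)=1+1=2) = 2
mincoin(13) = min(1+mincoin(12)=1+2=3, 1+mincoin(10)=1+2=3, 1+mincoin(6)=1+2=3, 1+mincoin(4)=1+2=3, 1+mincoin(2)=1+2=3) = 3
mincoin(14) = min(1+mincoin(13)=1+3=4, 1+mincoin(11)=1+1=2, 1+mincoin(7)=1+1=2, 1+mincoin(5)=1+3=4, 1+mincoin(3)=1+1=2) = 2
mincoin(15) = min(1+mincoin(14)=1+2=3, 1+mincoin(12)=1+2=3, 1+mincoin(8)=1+2=3, 1+mincoin(6)=1+2=3, 1+mincoin(4)=1+2=3) = 3
mincoin(16) = min(1+mincoin(15)=1+3=4, 1+mincoin(13)=1+3=4, 1+mincoin(9)=1+1=2, 1+mincoin(7)=1+1=2, 1+mincoin(5)=1+3=4) = 2
mincoin(17) = min(1+mincoin(16)=1+2=3, 1+mincoin(14)=1+2=3, 1+mincoin(10)=1+2=3, 1+mincoin(8)=1+2=3, 1+mincoin(6)=1+2=3) = 3
mincoin(18) = min(1+mincoin(17)=1+3=4, 1+mincoin(15)=1+3=4, 1+mincoin(11)=1+1=2, 1+mincoin(9)=1+1=2, 1+mincoin(7)=1+1=2) = 2
mincoin(19) = min(1+mincoin(18)=1+2=3, 1+mincoin(16)=1+2=3, 1+mincoin(12)=1+2=3, 1+mincoin(10)=1+2=3, 1+mincoin(8)=1+2=3) = 3
mincoin(20) = min(1+mincoin(19)=1+3=4, 1+mincoin(17)=1+3=4, 1+mincoin(13)=1+3=4, 1+mincoin(11)=1+1=2, 1+mincoin(9)=1+1=2) = 2
mincoin(21) = min(1+mincoin(20)=1+2=3, 1+mincoin(18)=1+2=3, 1+mincoin(14)=1+2=3, 1+mincoin(12)=1+2=3, 1+mincoin(10)=1+2=3) = 3

3


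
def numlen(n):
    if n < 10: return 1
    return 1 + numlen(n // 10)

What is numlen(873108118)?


numlen(873108118) = 1 + numlen(87310811)
numlen(87310811) = 1 + numlen(8731081)
numlen(8731081) = 1 + numlen(873108)
numlen(873108) = 1 + numlen(87310)
numlen(87310) = 1 + numlen(8731)
numlen(8731) = 1 + numlen(873)
numlen(873) = 1 + numlen(87)
numlen(87) = 1 + numlen(8)
numlen(8) = 1  (base case: 8 < 10)
Unwinding: 1 + 1 + 1 + 1 + 1 + 1 + 1 + 1 + 1 = 9

9


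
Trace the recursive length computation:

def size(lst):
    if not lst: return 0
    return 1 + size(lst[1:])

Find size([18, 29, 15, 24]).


size([18, 29, 15, 24]) = 1 + size([29, 15, 24])
size([29, 15, 24]) = 1 + size([15, 24])
size([15, 24]) = 1 + size([24])
size([24]) = 1 + size([])
size([]) = 0  (base case)
Unwinding: 1 + 1 + 1 + 1 + 0 = 4

4


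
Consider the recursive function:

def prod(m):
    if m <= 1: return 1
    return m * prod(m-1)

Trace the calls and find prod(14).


prod(14)
= 14 * prod(13)
= 14 * 13 * prod(12)
= 14 * 13 * 12 * prod(11)
= 14 * 13 * 12 * 11 * prod(10)
= 14 * 13 * 12 * 11 * 10 * prod(9)
= 14 * 13 * 12 * 11 * 10 * 9 * prod(8)
= 14 * 13 * 12 * 11 * 10 * 9 * 8 * prod(7)
= 14 * 13 * 12 * 11 * 10 * 9 * 8 * 7 * prod(6)
= 14 * 13 * 12 * 11 * 10 * 9 * 8 * 7 * 6 * prod(5)
= 14 * 13 * 12 * 11 * 10 * 9 * 8 * 7 * 6 * 5 * prod(4)
= 14 * 13 * 12 * 11 * 10 * 9 * 8 * 7 * 6 * 5 * 4 * prod(3)
= 14 * 13 * 12 * 11 * 10 * 9 * 8 * 7 * 6 * 5 * 4 * 3 * prod(2)
= 14 * 13 * 12 * 11 * 10 * 9 * 8 * 7 * 6 * 5 * 4 * 3 * 2 * prod(1)
= 14 * 13 * 12 * 11 * 10 * 9 * 8 * 7 * 6 * 5 * 4 * 3 * 2 * 1
= 87178291200

87178291200


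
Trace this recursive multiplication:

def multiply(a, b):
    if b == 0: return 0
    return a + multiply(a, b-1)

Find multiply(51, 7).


multiply(51, 7) = 51 + multiply(51, 6)
multiply(51, 6) = 51 + multiply(51, 5)
multiply(51, 5) = 51 + multiply(51, 4)
multiply(51, 4) = 51 + multiply(51, 3)
multiply(51, 3) = 51 + multiply(51, 2)
multiply(51, 2) = 51 + multiply(51, 1)
multiply(51, 1) = 51 + multiply(51, 0)
multiply(51, 0) = 0  (base case)
Total: 51 + 51 + 51 + 51 + 51 + 51 + 51 + 0 = 357

357


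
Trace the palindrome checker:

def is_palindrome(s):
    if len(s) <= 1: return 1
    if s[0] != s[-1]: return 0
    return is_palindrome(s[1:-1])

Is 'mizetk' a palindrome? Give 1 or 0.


is_palindrome('mizetk'): s[0]='m' != s[-1]='k' -> return 0
Result: 0 (not a palindrome)

0


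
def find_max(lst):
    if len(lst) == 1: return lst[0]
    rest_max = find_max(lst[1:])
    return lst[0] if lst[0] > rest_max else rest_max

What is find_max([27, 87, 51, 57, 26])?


find_max([27, 87, 51, 57, 26]): compare 27 with find_max([87, 51, 57, 26])
find_max([87, 51, 57, 26]): compare 87 with find_max([51, 57, 26])
find_max([51, 57, 26]): compare 51 with find_max([57, 26])
find_max([57, 26]): compare 57 with find_max([26])
find_max([26]) = 26  (base case)
Compare 57 with 26 -> 57
Compare 51 with 57 -> 57
Compare 87 with 57 -> 87
Compare 27 with 87 -> 87

87


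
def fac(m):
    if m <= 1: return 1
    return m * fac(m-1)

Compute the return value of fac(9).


fac(9)
= 9 * fac(8)
= 9 * 8 * fac(7)
= 9 * 8 * 7 * fac(6)
= 9 * 8 * 7 * 6 * fac(5)
= 9 * 8 * 7 * 6 * 5 * fac(4)
= 9 * 8 * 7 * 6 * 5 * 4 * fac(3)
= 9 * 8 * 7 * 6 * 5 * 4 * 3 * fac(2)
= 9 * 8 * 7 * 6 * 5 * 4 * 3 * 2 * fac(1)
= 9 * 8 * 7 * 6 * 5 * 4 * 3 * 2 * 1
= 362880

362880


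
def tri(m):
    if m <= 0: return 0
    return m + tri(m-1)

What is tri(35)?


tri(35)
= 35 + 34 + 33 + 32 + 31 + 30 + 29 + 28 + 27 + 26 + 25 + 24 + 23 + 22 + 21 + 20 + 19 + 18 + 17 + 16 + 15 + 14 + 13 + 12 + 11 + 10 + 9 + 8 + 7 + 6 + 5 + 4 + 3 + 2 + 1 + tri(0)
= 35 + 34 + 33 + 32 + 31 + 30 + 29 + 28 + 27 + 26 + 25 + 24 + 23 + 22 + 21 + 20 + 19 + 18 + 17 + 16 + 15 + 14 + 13 + 12 + 11 + 10 + 9 + 8 + 7 + 6 + 5 + 4 + 3 + 2 + 1 + 0
= 630

630


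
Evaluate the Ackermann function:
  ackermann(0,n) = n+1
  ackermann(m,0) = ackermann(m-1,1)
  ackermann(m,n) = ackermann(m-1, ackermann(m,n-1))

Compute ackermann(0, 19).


ackermann(0, 19) = 20
Result: ackermann(0, 19) = 20

20


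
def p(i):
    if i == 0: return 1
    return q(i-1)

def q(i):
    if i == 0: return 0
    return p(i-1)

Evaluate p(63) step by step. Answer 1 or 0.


p(63) = q(62)
q(62) = p(61)
p(61) = q(60)
q(60) = p(59)
p(59) = q(58)
q(58) = p(57)
p(57) = q(56)
q(56) = p(55)
p(55) = q(54)
q(54) = p(53)
p(53) = q(52)
q(52) = p(51)
p(51) = q(50)
q(50) = p(49)
p(49) = q(48)
q(48) = p(47)
p(47) = q(46)
q(46) = p(45)
p(45) = q(44)
q(44) = p(43)
p(43) = q(42)
q(42) = p(41)
p(41) = q(40)
q(40) = p(39)
p(39) = q(38)
q(38) = p(37)
p(37) = q(36)
q(36) = p(35)
p(35) = q(34)
q(34) = p(33)
p(33) = q(32)
q(32) = p(31)
p(31) = q(30)
q(30) = p(29)
p(29) = q(28)
q(28) = p(27)
p(27) = q(26)
q(26) = p(25)
p(25) = q(24)
q(24) = p(23)
p(23) = q(22)
q(22) = p(21)
p(21) = q(20)
q(20) = p(19)
p(19) = q(18)
q(18) = p(17)
p(17) = q(16)
q(16) = p(15)
p(15) = q(14)
q(14) = p(13)
p(13) = q(12)
q(12) = p(11)
p(11) = q(10)
q(10) = p(9)
p(9) = q(8)
q(8) = p(7)
p(7) = q(6)
q(6) = p(5)
p(5) = q(4)
q(4) = p(3)
p(3) = q(2)
q(2) = p(1)
p(1) = q(0)
q(0) = 0  (base case)
Result: 0

0


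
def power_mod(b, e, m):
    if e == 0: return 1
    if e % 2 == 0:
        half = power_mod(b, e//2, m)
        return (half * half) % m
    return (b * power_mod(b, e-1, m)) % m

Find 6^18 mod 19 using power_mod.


power_mod(6, 18, 19): e is even, compute power_mod(6, 9, 19)
  power_mod(6, 9, 19): e is odd, compute power_mod(6, 8, 19)
    power_mod(6, 8, 19): e is even, compute power_mod(6, 4, 19)
      power_mod(6, 4, 19): e is even, compute power_mod(6, 2, 19)
        power_mod(6, 2, 19): e is even, compute power_mod(6, 1, 19)
          power_mod(6, 1, 19): e is odd, compute power_mod(6, 0, 19)
          power_mod(6, 0, 19) = 1
          (6 * 1) % 19 = 6
        half=6, (6*6) % 19 = 17
      half=17, (17*17) % 19 = 4
    half=4, (4*4) % 19 = 16
  (6 * 16) % 19 = 1
half=1, (1*1) % 19 = 1

1


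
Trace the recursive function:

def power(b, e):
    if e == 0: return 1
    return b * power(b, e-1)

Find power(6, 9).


power(6, 9)
= 6 * power(6, 8)
= 6 * 6 * power(6, 7)
= 6 * 6 * 6 * power(6, 6)
= 6 * 6 * 6 * 6 * power(6, 5)
= 6 * 6 * 6 * 6 * 6 * power(6, 4)
= 6 * 6 * 6 * 6 * 6 * 6 * power(6, 3)
= 6 * 6 * 6 * 6 * 6 * 6 * 6 * power(6, 2)
= 6 * 6 * 6 * 6 * 6 * 6 * 6 * 6 * power(6, 1)
= 6 * 6 * 6 * 6 * 6 * 6 * 6 * 6 * 6 * power(6, 0)
= 6 * 6 * 6 * 6 * 6 * 6 * 6 * 6 * 6 * 1
= 10077696

10077696


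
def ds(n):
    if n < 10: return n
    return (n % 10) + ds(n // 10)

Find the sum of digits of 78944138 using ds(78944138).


ds(78944138) = 8 + ds(7894413)
ds(7894413) = 3 + ds(789441)
ds(789441) = 1 + ds(78944)
ds(78944) = 4 + ds(7894)
ds(7894) = 4 + ds(789)
ds(789) = 9 + ds(78)
ds(78) = 8 + ds(7)
ds(7) = 7  (base case)
Total: 8 + 3 + 1 + 4 + 4 + 9 + 8 + 7 = 44

44


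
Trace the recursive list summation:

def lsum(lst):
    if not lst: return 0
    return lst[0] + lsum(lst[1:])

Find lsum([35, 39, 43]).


lsum([35, 39, 43]) = 35 + lsum([39, 43])
lsum([39, 43]) = 39 + lsum([43])
lsum([43]) = 43 + lsum([])
lsum([]) = 0  (base case)
Total: 35 + 39 + 43 + 0 = 117

117


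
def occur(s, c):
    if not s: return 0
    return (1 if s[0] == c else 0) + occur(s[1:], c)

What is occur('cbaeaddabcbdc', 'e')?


s[0]='c' != 'e' -> 0
s[0]='b' != 'e' -> 0
s[0]='a' != 'e' -> 0
s[0]='e' == 'e' -> 1
s[0]='a' != 'e' -> 0
s[0]='d' != 'e' -> 0
s[0]='d' != 'e' -> 0
s[0]='a' != 'e' -> 0
s[0]='b' != 'e' -> 0
s[0]='c' != 'e' -> 0
s[0]='b' != 'e' -> 0
s[0]='d' != 'e' -> 0
s[0]='c' != 'e' -> 0
Sum: 0 + 0 + 0 + 1 + 0 + 0 + 0 + 0 + 0 + 0 + 0 + 0 + 0 = 1

1


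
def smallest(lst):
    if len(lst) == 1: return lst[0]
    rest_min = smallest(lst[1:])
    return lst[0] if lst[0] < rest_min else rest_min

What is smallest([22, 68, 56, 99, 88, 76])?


smallest([22, 68, 56, 99, 88, 76]): compare 22 with smallest([68, 56, 99, 88, 76])
smallest([68, 56, 99, 88, 76]): compare 68 with smallest([56, 99, 88, 76])
smallest([56, 99, 88, 76]): compare 56 with smallest([99, 88, 76])
smallest([99, 88, 76]): compare 99 with smallest([88, 76])
smallest([88, 76]): compare 88 with smallest([76])
smallest([76]) = 76  (base case)
Compare 88 with 76 -> 76
Compare 99 with 76 -> 76
Compare 56 with 76 -> 56
Compare 68 with 56 -> 56
Compare 22 with 56 -> 22

22


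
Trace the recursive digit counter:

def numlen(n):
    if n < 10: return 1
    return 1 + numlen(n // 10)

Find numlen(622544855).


numlen(622544855) = 1 + numlen(62254485)
numlen(62254485) = 1 + numlen(6225448)
numlen(6225448) = 1 + numlen(622544)
numlen(622544) = 1 + numlen(62254)
numlen(62254) = 1 + numlen(6225)
numlen(6225) = 1 + numlen(622)
numlen(622) = 1 + numlen(62)
numlen(62) = 1 + numlen(6)
numlen(6) = 1  (base case: 6 < 10)
Unwinding: 1 + 1 + 1 + 1 + 1 + 1 + 1 + 1 + 1 = 9

9


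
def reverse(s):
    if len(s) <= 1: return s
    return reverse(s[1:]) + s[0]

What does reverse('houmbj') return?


reverse('houmbj') = reverse('oumbj') + 'h'
reverse('oumbj') = reverse('umbj') + 'o'
reverse('umbj') = reverse('mbj') + 'u'
reverse('mbj') = reverse('bj') + 'm'
reverse('bj') = reverse('j') + 'b'
reverse('j') = 'j'  (base case)
Concatenating: 'j' + 'b' + 'm' + 'u' + 'o' + 'h' = 'jbmuoh'

jbmuoh


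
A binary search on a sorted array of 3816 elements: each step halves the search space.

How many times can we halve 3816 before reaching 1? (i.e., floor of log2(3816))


3816 / 2 = 1908
1908 / 2 = 954
954 / 2 = 477
477 / 2 = 238
238 / 2 = 119
119 / 2 = 59
59 / 2 = 29
29 / 2 = 14
14 / 2 = 7
7 / 2 = 3
3 / 2 = 1
Reached 1 after 11 halvings

11


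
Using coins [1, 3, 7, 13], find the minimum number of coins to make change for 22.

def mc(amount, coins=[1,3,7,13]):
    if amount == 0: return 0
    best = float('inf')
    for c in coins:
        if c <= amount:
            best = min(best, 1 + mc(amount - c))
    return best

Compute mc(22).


Building up with DP:
mc(0) = 0
mc(1) = min(1+mc(0)=1+0=1) = 1
mc(2) = min(1+mc(1)=1+1=2) = 2
mc(3) = min(1+mc(2)=1+2=3, 1+mc(0)=1+0=1) = 1
mc(4) = min(1+mc(3)=1+1=2, 1+mc(1)=1+1=2) = 2
mc(5) = min(1+mc(4)=1+2=3, 1+mc(2)=1+2=3) = 3
mc(6) = min(1+mc(5)=1+3=4, 1+mc(3)=1+1=2) = 2
mc(7) = min(1+mc(6)=1+2=3, 1+mc(4)=1+2=3, 1+mc(0)=1+0=1) = 1
mc(8) = min(1+mc(7)=1+1=2, 1+mc(5)=1+3=4, 1+mc(1)=1+1=2) = 2
mc(9) = min(1+mc(8)=1+2=3, 1+mc(6)=1+2=3, 1+mc(2)=1+2=3) = 3
mc(10) = min(1+mc(9)=1+3=4, 1+mc(7)=1+1=2, 1+mc(3)=1+1=2) = 2
mc(11) = min(1+mc(10)=1+2=3, 1+mc(8)=1+2=3, 1+mc(4)=1+2=3) = 3
mc(12) = min(1+mc(11)=1+3=4, 1+mc(9)=1+3=4, 1+mc(5)=1+3=4) = 4
mc(13) = min(1+mc(12)=1+4=5, 1+mc(10)=1+2=3, 1+mc(6)=1+2=3, 1+mc(0)=1+0=1) = 1
mc(14) = min(1+mc(13)=1+1=2, 1+mc(11)=1+3=4, 1+mc(7)=1+1=2, 1+mc(1)=1+1=2) = 2
mc(15) = min(1+mc(14)=1+2=3, 1+mc(12)=1+4=5, 1+mc(8)=1+2=3, 1+mc(2)=1+2=3) = 3
mc(16) = min(1+mc(15)=1+3=4, 1+mc(13)=1+1=2, 1+mc(9)=1+3=4, 1+mc(3)=1+1=2) = 2
mc(17) = min(1+mc(16)=1+2=3, 1+mc(14)=1+2=3, 1+mc(10)=1+2=3, 1+mc(4)=1+2=3) = 3
mc(18) = min(1+mc(17)=1+3=4, 1+mc(15)=1+3=4, 1+mc(11)=1+3=4, 1+mc(5)=1+3=4) = 4
mc(19) = min(1+mc(18)=1+4=5, 1+mc(16)=1+2=3, 1+mc(12)=1+4=5, 1+mc(6)=1+2=3) = 3
mc(20) = min(1+mc(19)=1+3=4, 1+mc(17)=1+3=4, 1+mc(13)=1+1=2, 1+mc(7)=1+1=2) = 2
mc(21) = min(1+mc(20)=1+2=3, 1+mc(18)=1+4=5, 1+mc(14)=1+2=3, 1+mc(8)=1+2=3) = 3
mc(22) = min(1+mc(21)=1+3=4, 1+mc(19)=1+3=4, 1+mc(15)=1+3=4, 1+mc(9)=1+3=4) = 4

4


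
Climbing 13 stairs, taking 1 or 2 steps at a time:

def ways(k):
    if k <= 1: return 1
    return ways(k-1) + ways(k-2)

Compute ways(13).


Building up from base cases:
ways(0) = 1
ways(1) = 1
ways(2) = ways(1) + ways(0) = 1 + 1 = 2
ways(3) = ways(2) + ways(1) = 2 + 1 = 3
ways(4) = ways(3) + ways(2) = 3 + 2 = 5
ways(5) = ways(4) + ways(3) = 5 + 3 = 8
ways(6) = ways(5) + ways(4) = 8 + 5 = 13
ways(7) = ways(6) + ways(5) = 13 + 8 = 21
ways(8) = ways(7) + ways(6) = 21 + 13 = 34
ways(9) = ways(8) + ways(7) = 34 + 21 = 55
ways(10) = ways(9) + ways(8) = 55 + 34 = 89
ways(11) = ways(10) + ways(9) = 89 + 55 = 144
ways(12) = ways(11) + ways(10) = 144 + 89 = 233
ways(13) = ways(12) + ways(11) = 233 + 144 = 377

377


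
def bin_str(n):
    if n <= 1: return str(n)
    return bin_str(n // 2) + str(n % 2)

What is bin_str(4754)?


bin_str(4754) = bin_str(2377) + '0'
bin_str(2377) = bin_str(1188) + '1'
bin_str(1188) = bin_str(594) + '0'
bin_str(594) = bin_str(297) + '0'
bin_str(297) = bin_str(148) + '1'
bin_str(148) = bin_str(74) + '0'
bin_str(74) = bin_str(37) + '0'
bin_str(37) = bin_str(18) + '1'
bin_str(18) = bin_str(9) + '0'
bin_str(9) = bin_str(4) + '1'
bin_str(4) = bin_str(2) + '0'
bin_str(2) = bin_str(1) + '0'
bin_str(1) = '1'  (base case)
Concatenating: '1' + '0' + '0' + '1' + '0' + '1' + '0' + '0' + '1' + '0' + '0' + '1' + '0' = '1001010010010'

1001010010010


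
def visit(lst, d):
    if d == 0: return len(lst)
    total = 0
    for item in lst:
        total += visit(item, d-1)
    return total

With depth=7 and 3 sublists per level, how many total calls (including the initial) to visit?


At depth 0 (root): 1 call
At depth 1: each of 1 parents calls visit on 3 children = 3 calls
At depth 2: each of 3 parents calls visit on 3 children = 9 calls
At depth 3: each of 9 parents calls visit on 3 children = 27 calls
At depth 4: each of 27 parents calls visit on 3 children = 81 calls
At depth 5: each of 81 parents calls visit on 3 children = 243 calls
At depth 6: each of 243 parents calls visit on 3 children = 729 calls
At depth 7: each of 729 parents calls visit on 3 children = 2187 calls
Total: 1 + 3 + 9 + 27 + 81 + 243 + 729 + 2187 = 3280

3280


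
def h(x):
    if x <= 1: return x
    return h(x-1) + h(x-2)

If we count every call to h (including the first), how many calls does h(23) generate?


Let C(n) = total calls for h(n)
C(0) = 1, C(1) = 1
C(2) = 1 + C(1) + C(0) = 1 + 1 + 1 = 3
C(3) = 1 + C(2) + C(1) = 1 + 3 + 1 = 5
C(4) = 1 + C(3) + C(2) = 1 + 5 + 3 = 9
C(5) = 1 + C(4) + C(3) = 1 + 9 + 5 = 15
C(6) = 1 + C(5) + C(4) = 1 + 15 + 9 = 25
C(7) = 1 + C(6) + C(5) = 1 + 25 + 15 = 41
C(8) = 1 + C(7) + C(6) = 1 + 41 + 25 = 67
C(9) = 1 + C(8) + C(7) = 1 + 67 + 41 = 109
C(10) = 1 + C(9) + C(8) = 1 + 109 + 67 = 177
C(11) = 1 + C(10) + C(9) = 1 + 177 + 109 = 287
C(12) = 1 + C(11) + C(10) = 1 + 287 + 177 = 465
C(13) = 1 + C(12) + C(11) = 1 + 465 + 287 = 753
C(14) = 1 + C(13) + C(12) = 1 + 753 + 465 = 1219
C(15) = 1 + C(14) + C(13) = 1 + 1219 + 753 = 1973
C(16) = 1 + C(15) + C(14) = 1 + 1973 + 1219 = 3193
C(17) = 1 + C(16) + C(15) = 1 + 3193 + 1973 = 5167
C(18) = 1 + C(17) + C(16) = 1 + 5167 + 3193 = 8361
C(19) = 1 + C(18) + C(17) = 1 + 8361 + 5167 = 13529
C(20) = 1 + C(19) + C(18) = 1 + 13529 + 8361 = 21891
C(21) = 1 + C(20) + C(19) = 1 + 21891 + 13529 = 35421
C(22) = 1 + C(21) + C(20) = 1 + 35421 + 21891 = 57313
C(23) = 1 + C(22) + C(21) = 1 + 57313 + 35421 = 92735

92735


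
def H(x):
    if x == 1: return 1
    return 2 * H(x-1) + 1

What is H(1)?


H(1) = 1  (base case)

1


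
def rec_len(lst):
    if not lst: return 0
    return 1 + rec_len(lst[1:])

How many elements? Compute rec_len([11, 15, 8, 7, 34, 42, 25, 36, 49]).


rec_len([11, 15, 8, 7, 34, 42, 25, 36, 49]) = 1 + rec_len([15, 8, 7, 34, 42, 25, 36, 49])
rec_len([15, 8, 7, 34, 42, 25, 36, 49]) = 1 + rec_len([8, 7, 34, 42, 25, 36, 49])
rec_len([8, 7, 34, 42, 25, 36, 49]) = 1 + rec_len([7, 34, 42, 25, 36, 49])
rec_len([7, 34, 42, 25, 36, 49]) = 1 + rec_len([34, 42, 25, 36, 49])
rec_len([34, 42, 25, 36, 49]) = 1 + rec_len([42, 25, 36, 49])
rec_len([42, 25, 36, 49]) = 1 + rec_len([25, 36, 49])
rec_len([25, 36, 49]) = 1 + rec_len([36, 49])
rec_len([36, 49]) = 1 + rec_len([49])
rec_len([49]) = 1 + rec_len([])
rec_len([]) = 0  (base case)
Unwinding: 1 + 1 + 1 + 1 + 1 + 1 + 1 + 1 + 1 + 0 = 9

9


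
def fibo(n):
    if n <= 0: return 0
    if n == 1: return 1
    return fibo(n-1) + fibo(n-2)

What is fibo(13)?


Computing fibo(13) bottom-up:
fibo(0) = 0
fibo(1) = 1
fibo(2) = fibo(1) + fibo(0) = 1 + 0 = 1
fibo(3) = fibo(2) + fibo(1) = 1 + 1 = 2
fibo(4) = fibo(3) + fibo(2) = 2 + 1 = 3
fibo(5) = fibo(4) + fibo(3) = 3 + 2 = 5
fibo(6) = fibo(5) + fibo(4) = 5 + 3 = 8
fibo(7) = fibo(6) + fibo(5) = 8 + 5 = 13
fibo(8) = fibo(7) + fibo(6) = 13 + 8 = 21
fibo(9) = fibo(8) + fibo(7) = 21 + 13 = 34
fibo(10) = fibo(9) + fibo(8) = 34 + 21 = 55
fibo(11) = fibo(10) + fibo(9) = 55 + 34 = 89
fibo(12) = fibo(11) + fibo(10) = 89 + 55 = 144
fibo(13) = fibo(12) + fibo(11) = 144 + 89 = 233

233


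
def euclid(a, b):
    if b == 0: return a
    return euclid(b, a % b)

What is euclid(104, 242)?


euclid(104, 242) = euclid(242, 104)
euclid(242, 104) = euclid(104, 34)
euclid(104, 34) = euclid(34, 2)
euclid(34, 2) = euclid(2, 0)
euclid(2, 0) = 2  (base case)

2


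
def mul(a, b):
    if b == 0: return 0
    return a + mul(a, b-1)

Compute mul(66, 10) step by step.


mul(66, 10) = 66 + mul(66, 9)
mul(66, 9) = 66 + mul(66, 8)
mul(66, 8) = 66 + mul(66, 7)
mul(66, 7) = 66 + mul(66, 6)
mul(66, 6) = 66 + mul(66, 5)
mul(66, 5) = 66 + mul(66, 4)
mul(66, 4) = 66 + mul(66, 3)
mul(66, 3) = 66 + mul(66, 2)
mul(66, 2) = 66 + mul(66, 1)
mul(66, 1) = 66 + mul(66, 0)
mul(66, 0) = 0  (base case)
Total: 66 + 66 + 66 + 66 + 66 + 66 + 66 + 66 + 66 + 66 + 0 = 660

660


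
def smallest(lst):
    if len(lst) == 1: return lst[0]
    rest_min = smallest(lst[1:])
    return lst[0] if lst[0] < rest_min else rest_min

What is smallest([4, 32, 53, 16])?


smallest([4, 32, 53, 16]): compare 4 with smallest([32, 53, 16])
smallest([32, 53, 16]): compare 32 with smallest([53, 16])
smallest([53, 16]): compare 53 with smallest([16])
smallest([16]) = 16  (base case)
Compare 53 with 16 -> 16
Compare 32 with 16 -> 16
Compare 4 with 16 -> 4

4


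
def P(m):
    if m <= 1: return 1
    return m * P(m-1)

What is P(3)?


P(3)
= 3 * P(2)
= 3 * 2 * P(1)
= 3 * 2 * 1
= 6

6


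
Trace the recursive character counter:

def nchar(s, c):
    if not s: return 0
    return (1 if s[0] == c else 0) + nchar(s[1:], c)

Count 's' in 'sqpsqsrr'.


s[0]='s' == 's' -> 1
s[0]='q' != 's' -> 0
s[0]='p' != 's' -> 0
s[0]='s' == 's' -> 1
s[0]='q' != 's' -> 0
s[0]='s' == 's' -> 1
s[0]='r' != 's' -> 0
s[0]='r' != 's' -> 0
Sum: 1 + 0 + 0 + 1 + 0 + 1 + 0 + 0 = 3

3


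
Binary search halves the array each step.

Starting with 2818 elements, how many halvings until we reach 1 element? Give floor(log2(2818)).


2818 / 2 = 1409
1409 / 2 = 704
704 / 2 = 352
352 / 2 = 176
176 / 2 = 88
88 / 2 = 44
44 / 2 = 22
22 / 2 = 11
11 / 2 = 5
5 / 2 = 2
2 / 2 = 1
Reached 1 after 11 halvings

11


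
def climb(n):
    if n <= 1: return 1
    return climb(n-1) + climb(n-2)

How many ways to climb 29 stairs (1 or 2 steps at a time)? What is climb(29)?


Building up from base cases:
climb(0) = 1
climb(1) = 1
climb(2) = climb(1) + climb(0) = 1 + 1 = 2
climb(3) = climb(2) + climb(1) = 2 + 1 = 3
climb(4) = climb(3) + climb(2) = 3 + 2 = 5
climb(5) = climb(4) + climb(3) = 5 + 3 = 8
climb(6) = climb(5) + climb(4) = 8 + 5 = 13
climb(7) = climb(6) + climb(5) = 13 + 8 = 21
climb(8) = climb(7) + climb(6) = 21 + 13 = 34
climb(9) = climb(8) + climb(7) = 34 + 21 = 55
climb(10) = climb(9) + climb(8) = 55 + 34 = 89
climb(11) = climb(10) + climb(9) = 89 + 55 = 144
climb(12) = climb(11) + climb(10) = 144 + 89 = 233
climb(13) = climb(12) + climb(11) = 233 + 144 = 377
climb(14) = climb(13) + climb(12) = 377 + 233 = 610
climb(15) = climb(14) + climb(13) = 610 + 377 = 987
climb(16) = climb(15) + climb(14) = 987 + 610 = 1597
climb(17) = climb(16) + climb(15) = 1597 + 987 = 2584
climb(18) = climb(17) + climb(16) = 2584 + 1597 = 4181
climb(19) = climb(18) + climb(17) = 4181 + 2584 = 6765
climb(20) = climb(19) + climb(18) = 6765 + 4181 = 10946
climb(21) = climb(20) + climb(19) = 10946 + 6765 = 17711
climb(22) = climb(21) + climb(20) = 17711 + 10946 = 28657
climb(23) = climb(22) + climb(21) = 28657 + 17711 = 46368
climb(24) = climb(23) + climb(22) = 46368 + 28657 = 75025
climb(25) = climb(24) + climb(23) = 75025 + 46368 = 121393
climb(26) = climb(25) + climb(24) = 121393 + 75025 = 196418
climb(27) = climb(26) + climb(25) = 196418 + 121393 = 317811
climb(28) = climb(27) + climb(26) = 317811 + 196418 = 514229
climb(29) = climb(28) + climb(27) = 514229 + 317811 = 832040

832040


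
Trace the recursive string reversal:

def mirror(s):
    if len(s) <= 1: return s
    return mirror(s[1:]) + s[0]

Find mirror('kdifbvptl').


mirror('kdifbvptl') = mirror('difbvptl') + 'k'
mirror('difbvptl') = mirror('ifbvptl') + 'd'
mirror('ifbvptl') = mirror('fbvptl') + 'i'
mirror('fbvptl') = mirror('bvptl') + 'f'
mirror('bvptl') = mirror('vptl') + 'b'
mirror('vptl') = mirror('ptl') + 'v'
mirror('ptl') = mirror('tl') + 'p'
mirror('tl') = mirror('l') + 't'
mirror('l') = 'l'  (base case)
Concatenating: 'l' + 't' + 'p' + 'v' + 'b' + 'f' + 'i' + 'd' + 'k' = 'ltpvbfidk'

ltpvbfidk


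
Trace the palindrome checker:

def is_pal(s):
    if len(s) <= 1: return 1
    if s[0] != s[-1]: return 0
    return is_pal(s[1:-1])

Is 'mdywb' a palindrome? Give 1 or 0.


is_pal('mdywb'): s[0]='m' != s[-1]='b' -> return 0
Result: 0 (not a palindrome)

0


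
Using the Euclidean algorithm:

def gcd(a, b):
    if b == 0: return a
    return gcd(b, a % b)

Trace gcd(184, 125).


gcd(184, 125) = gcd(125, 59)
gcd(125, 59) = gcd(59, 7)
gcd(59, 7) = gcd(7, 3)
gcd(7, 3) = gcd(3, 1)
gcd(3, 1) = gcd(1, 0)
gcd(1, 0) = 1  (base case)

1


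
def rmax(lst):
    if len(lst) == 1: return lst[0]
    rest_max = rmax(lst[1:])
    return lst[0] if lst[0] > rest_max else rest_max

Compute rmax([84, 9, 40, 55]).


rmax([84, 9, 40, 55]): compare 84 with rmax([9, 40, 55])
rmax([9, 40, 55]): compare 9 with rmax([40, 55])
rmax([40, 55]): compare 40 with rmax([55])
rmax([55]) = 55  (base case)
Compare 40 with 55 -> 55
Compare 9 with 55 -> 55
Compare 84 with 55 -> 84

84


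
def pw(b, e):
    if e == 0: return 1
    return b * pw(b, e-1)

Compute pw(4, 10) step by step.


pw(4, 10)
= 4 * pw(4, 9)
= 4 * 4 * pw(4, 8)
= 4 * 4 * 4 * pw(4, 7)
= 4 * 4 * 4 * 4 * pw(4, 6)
= 4 * 4 * 4 * 4 * 4 * pw(4, 5)
= 4 * 4 * 4 * 4 * 4 * 4 * pw(4, 4)
= 4 * 4 * 4 * 4 * 4 * 4 * 4 * pw(4, 3)
= 4 * 4 * 4 * 4 * 4 * 4 * 4 * 4 * pw(4, 2)
= 4 * 4 * 4 * 4 * 4 * 4 * 4 * 4 * 4 * pw(4, 1)
= 4 * 4 * 4 * 4 * 4 * 4 * 4 * 4 * 4 * 4 * pw(4, 0)
= 4 * 4 * 4 * 4 * 4 * 4 * 4 * 4 * 4 * 4 * 1
= 1048576

1048576


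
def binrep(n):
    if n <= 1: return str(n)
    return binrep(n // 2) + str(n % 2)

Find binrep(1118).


binrep(1118) = binrep(559) + '0'
binrep(559) = binrep(279) + '1'
binrep(279) = binrep(139) + '1'
binrep(139) = binrep(69) + '1'
binrep(69) = binrep(34) + '1'
binrep(34) = binrep(17) + '0'
binrep(17) = binrep(8) + '1'
binrep(8) = binrep(4) + '0'
binrep(4) = binrep(2) + '0'
binrep(2) = binrep(1) + '0'
binrep(1) = '1'  (base case)
Concatenating: '1' + '0' + '0' + '0' + '1' + '0' + '1' + '1' + '1' + '1' + '0' = '10001011110'

10001011110


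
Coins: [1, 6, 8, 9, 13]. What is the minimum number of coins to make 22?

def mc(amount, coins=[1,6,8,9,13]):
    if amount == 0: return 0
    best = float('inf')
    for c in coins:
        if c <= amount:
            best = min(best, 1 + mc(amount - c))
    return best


Building up with DP:
mc(0) = 0
mc(1) = min(1+mc(0)=1+0=1) = 1
mc(2) = min(1+mc(1)=1+1=2) = 2
mc(3) = min(1+mc(2)=1+2=3) = 3
mc(4) = min(1+mc(3)=1+3=4) = 4
mc(5) = min(1+mc(4)=1+4=5) = 5
mc(6) = min(1+mc(5)=1+5=6, 1+mc(0)=1+0=1) = 1
mc(7) = min(1+mc(6)=1+1=2, 1+mc(1)=1+1=2) = 2
mc(8) = min(1+mc(7)=1+2=3, 1+mc(2)=1+2=3, 1+mc(0)=1+0=1) = 1
mc(9) = min(1+mc(8)=1+1=2, 1+mc(3)=1+3=4, 1+mc(1)=1+1=2, 1+mc(0)=1+0=1) = 1
mc(10) = min(1+mc(9)=1+1=2, 1+mc(4)=1+4=5, 1+mc(2)=1+2=3, 1+mc(1)=1+1=2) = 2
mc(11) = min(1+mc(10)=1+2=3, 1+mc(5)=1+5=6, 1+mc(3)=1+3=4, 1+mc(2)=1+2=3) = 3
mc(12) = min(1+mc(11)=1+3=4, 1+mc(6)=1+1=2, 1+mc(4)=1+4=5, 1+mc(3)=1+3=4) = 2
mc(13) = min(1+mc(12)=1+2=3, 1+mc(7)=1+2=3, 1+mc(5)=1+5=6, 1+mc(4)=1+4=5, 1+mc(0)=1+0=1) = 1
mc(14) = min(1+mc(13)=1+1=2, 1+mc(8)=1+1=2, 1+mc(6)=1+1=2, 1+mc(5)=1+5=6, 1+mc(1)=1+1=2) = 2
mc(15) = min(1+mc(14)=1+2=3, 1+mc(9)=1+1=2, 1+mc(7)=1+2=3, 1+mc(6)=1+1=2, 1+mc(2)=1+2=3) = 2
mc(16) = min(1+mc(15)=1+2=3, 1+mc(10)=1+2=3, 1+mc(8)=1+1=2, 1+mc(7)=1+2=3, 1+mc(3)=1+3=4) = 2
mc(17) = min(1+mc(16)=1+2=3, 1+mc(11)=1+3=4, 1+mc(9)=1+1=2, 1+mc(8)=1+1=2, 1+mc(4)=1+4=5) = 2
mc(18) = min(1+mc(17)=1+2=3, 1+mc(12)=1+2=3, 1+mc(10)=1+2=3, 1+mc(9)=1+1=2, 1+mc(5)=1+5=6) = 2
mc(19) = min(1+mc(18)=1+2=3, 1+mc(13)=1+1=2, 1+mc(11)=1+3=4, 1+mc(10)=1+2=3, 1+mc(6)=1+1=2) = 2
mc(20) = min(1+mc(19)=1+2=3, 1+mc(14)=1+2=3, 1+mc(12)=1+2=3, 1+mc(11)=1+3=4, 1+mc(7)=1+2=3) = 3
mc(21) = min(1+mc(20)=1+3=4, 1+mc(15)=1+2=3, 1+mc(13)=1+1=2, 1+mc(12)=1+2=3, 1+mc(8)=1+1=2) = 2
mc(22) = min(1+mc(21)=1+2=3, 1+mc(16)=1+2=3, 1+mc(14)=1+2=3, 1+mc(13)=1+1=2, 1+mc(9)=1+1=2) = 2

2


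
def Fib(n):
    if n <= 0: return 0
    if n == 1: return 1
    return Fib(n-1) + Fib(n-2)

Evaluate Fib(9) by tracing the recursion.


Computing Fib(9) bottom-up:
Fib(0) = 0
Fib(1) = 1
Fib(2) = Fib(1) + Fib(0) = 1 + 0 = 1
Fib(3) = Fib(2) + Fib(1) = 1 + 1 = 2
Fib(4) = Fib(3) + Fib(2) = 2 + 1 = 3
Fib(5) = Fib(4) + Fib(3) = 3 + 2 = 5
Fib(6) = Fib(5) + Fib(4) = 5 + 3 = 8
Fib(7) = Fib(6) + Fib(5) = 8 + 5 = 13
Fib(8) = Fib(7) + Fib(6) = 13 + 8 = 21
Fib(9) = Fib(8) + Fib(7) = 21 + 13 = 34

34


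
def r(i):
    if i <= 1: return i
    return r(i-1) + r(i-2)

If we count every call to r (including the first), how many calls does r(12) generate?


Let C(n) = total calls for r(n)
C(0) = 1, C(1) = 1
C(2) = 1 + C(1) + C(0) = 1 + 1 + 1 = 3
C(3) = 1 + C(2) + C(1) = 1 + 3 + 1 = 5
C(4) = 1 + C(3) + C(2) = 1 + 5 + 3 = 9
C(5) = 1 + C(4) + C(3) = 1 + 9 + 5 = 15
C(6) = 1 + C(5) + C(4) = 1 + 15 + 9 = 25
C(7) = 1 + C(6) + C(5) = 1 + 25 + 15 = 41
C(8) = 1 + C(7) + C(6) = 1 + 41 + 25 = 67
C(9) = 1 + C(8) + C(7) = 1 + 67 + 41 = 109
C(10) = 1 + C(9) + C(8) = 1 + 109 + 67 = 177
C(11) = 1 + C(10) + C(9) = 1 + 177 + 109 = 287
C(12) = 1 + C(11) + C(10) = 1 + 287 + 177 = 465

465


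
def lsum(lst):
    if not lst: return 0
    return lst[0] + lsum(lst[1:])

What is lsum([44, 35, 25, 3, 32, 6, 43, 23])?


lsum([44, 35, 25, 3, 32, 6, 43, 23]) = 44 + lsum([35, 25, 3, 32, 6, 43, 23])
lsum([35, 25, 3, 32, 6, 43, 23]) = 35 + lsum([25, 3, 32, 6, 43, 23])
lsum([25, 3, 32, 6, 43, 23]) = 25 + lsum([3, 32, 6, 43, 23])
lsum([3, 32, 6, 43, 23]) = 3 + lsum([32, 6, 43, 23])
lsum([32, 6, 43, 23]) = 32 + lsum([6, 43, 23])
lsum([6, 43, 23]) = 6 + lsum([43, 23])
lsum([43, 23]) = 43 + lsum([23])
lsum([23]) = 23 + lsum([])
lsum([]) = 0  (base case)
Total: 44 + 35 + 25 + 3 + 32 + 6 + 43 + 23 + 0 = 211

211


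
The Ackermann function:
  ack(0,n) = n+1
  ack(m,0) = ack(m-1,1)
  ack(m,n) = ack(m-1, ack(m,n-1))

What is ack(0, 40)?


ack(0, 40) = 41
Result: ack(0, 40) = 41

41


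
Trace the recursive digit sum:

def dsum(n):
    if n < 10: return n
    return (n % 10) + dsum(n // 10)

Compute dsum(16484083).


dsum(16484083) = 3 + dsum(1648408)
dsum(1648408) = 8 + dsum(164840)
dsum(164840) = 0 + dsum(16484)
dsum(16484) = 4 + dsum(1648)
dsum(1648) = 8 + dsum(164)
dsum(164) = 4 + dsum(16)
dsum(16) = 6 + dsum(1)
dsum(1) = 1  (base case)
Total: 3 + 8 + 0 + 4 + 8 + 4 + 6 + 1 = 34

34


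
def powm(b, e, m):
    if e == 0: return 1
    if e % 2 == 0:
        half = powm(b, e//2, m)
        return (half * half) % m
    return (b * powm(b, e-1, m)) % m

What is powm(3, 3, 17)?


powm(3, 3, 17): e is odd, compute powm(3, 2, 17)
  powm(3, 2, 17): e is even, compute powm(3, 1, 17)
    powm(3, 1, 17): e is odd, compute powm(3, 0, 17)
      powm(3, 0, 17) = 1
    (3 * 1) % 17 = 3
  half=3, (3*3) % 17 = 9
(3 * 9) % 17 = 10

10


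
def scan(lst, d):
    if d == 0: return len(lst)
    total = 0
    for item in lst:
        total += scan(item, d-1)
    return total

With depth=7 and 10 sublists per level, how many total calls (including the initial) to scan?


At depth 0 (root): 1 call
At depth 1: each of 1 parents calls scan on 10 children = 10 calls
At depth 2: each of 10 parents calls scan on 10 children = 100 calls
At depth 3: each of 100 parents calls scan on 10 children = 1000 calls
At depth 4: each of 1000 parents calls scan on 10 children = 10000 calls
At depth 5: each of 10000 parents calls scan on 10 children = 100000 calls
At depth 6: each of 100000 parents calls scan on 10 children = 1000000 calls
At depth 7: each of 1000000 parents calls scan on 10 children = 10000000 calls
Total: 1 + 10 + 100 + 1000 + 10000 + 100000 + 1000000 + 10000000 = 11111111

11111111


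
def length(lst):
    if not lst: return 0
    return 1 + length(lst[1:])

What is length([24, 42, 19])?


length([24, 42, 19]) = 1 + length([42, 19])
length([42, 19]) = 1 + length([19])
length([19]) = 1 + length([])
length([]) = 0  (base case)
Unwinding: 1 + 1 + 1 + 0 = 3

3


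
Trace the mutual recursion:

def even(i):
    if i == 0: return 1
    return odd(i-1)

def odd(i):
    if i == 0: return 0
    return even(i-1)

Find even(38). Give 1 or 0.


even(38) = odd(37)
odd(37) = even(36)
even(36) = odd(35)
odd(35) = even(34)
even(34) = odd(33)
odd(33) = even(32)
even(32) = odd(31)
odd(31) = even(30)
even(30) = odd(29)
odd(29) = even(28)
even(28) = odd(27)
odd(27) = even(26)
even(26) = odd(25)
odd(25) = even(24)
even(24) = odd(23)
odd(23) = even(22)
even(22) = odd(21)
odd(21) = even(20)
even(20) = odd(19)
odd(19) = even(18)
even(18) = odd(17)
odd(17) = even(16)
even(16) = odd(15)
odd(15) = even(14)
even(14) = odd(13)
odd(13) = even(12)
even(12) = odd(11)
odd(11) = even(10)
even(10) = odd(9)
odd(9) = even(8)
even(8) = odd(7)
odd(7) = even(6)
even(6) = odd(5)
odd(5) = even(4)
even(4) = odd(3)
odd(3) = even(2)
even(2) = odd(1)
odd(1) = even(0)
even(0) = 1  (base case)
Result: 1

1


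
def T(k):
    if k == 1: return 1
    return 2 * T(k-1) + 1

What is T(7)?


T(7) = 2 * T(6) + 1
T(6) = 2 * T(5) + 1
T(5) = 2 * T(4) + 1
T(4) = 2 * T(3) + 1
T(3) = 2 * T(2) + 1
T(2) = 2 * T(1) + 1
T(1) = 1  (base case)
T(2) = 2 * 1 + 1 = 3
T(3) = 2 * 3 + 1 = 7
T(4) = 2 * 7 + 1 = 15
T(5) = 2 * 15 + 1 = 31
T(6) = 2 * 31 + 1 = 63
T(7) = 2 * 63 + 1 = 127

127


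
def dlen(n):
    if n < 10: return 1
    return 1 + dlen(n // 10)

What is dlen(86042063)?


dlen(86042063) = 1 + dlen(8604206)
dlen(8604206) = 1 + dlen(860420)
dlen(860420) = 1 + dlen(86042)
dlen(86042) = 1 + dlen(8604)
dlen(8604) = 1 + dlen(860)
dlen(860) = 1 + dlen(86)
dlen(86) = 1 + dlen(8)
dlen(8) = 1  (base case: 8 < 10)
Unwinding: 1 + 1 + 1 + 1 + 1 + 1 + 1 + 1 = 8

8


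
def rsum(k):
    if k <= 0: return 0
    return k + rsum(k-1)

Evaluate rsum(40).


rsum(40)
= 40 + 39 + 38 + 37 + 36 + 35 + 34 + 33 + 32 + 31 + 30 + 29 + 28 + 27 + 26 + 25 + 24 + 23 + 22 + 21 + 20 + 19 + 18 + 17 + 16 + 15 + 14 + 13 + 12 + 11 + 10 + 9 + 8 + 7 + 6 + 5 + 4 + 3 + 2 + 1 + rsum(0)
= 40 + 39 + 38 + 37 + 36 + 35 + 34 + 33 + 32 + 31 + 30 + 29 + 28 + 27 + 26 + 25 + 24 + 23 + 22 + 21 + 20 + 19 + 18 + 17 + 16 + 15 + 14 + 13 + 12 + 11 + 10 + 9 + 8 + 7 + 6 + 5 + 4 + 3 + 2 + 1 + 0
= 820

820


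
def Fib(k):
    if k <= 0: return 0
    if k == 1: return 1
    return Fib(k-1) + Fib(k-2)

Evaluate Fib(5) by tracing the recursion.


Computing Fib(5) bottom-up:
Fib(0) = 0
Fib(1) = 1
Fib(2) = Fib(1) + Fib(0) = 1 + 0 = 1
Fib(3) = Fib(2) + Fib(1) = 1 + 1 = 2
Fib(4) = Fib(3) + Fib(2) = 2 + 1 = 3
Fib(5) = Fib(4) + Fib(3) = 3 + 2 = 5

5


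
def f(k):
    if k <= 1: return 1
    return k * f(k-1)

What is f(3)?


f(3)
= 3 * f(2)
= 3 * 2 * f(1)
= 3 * 2 * 1
= 6

6


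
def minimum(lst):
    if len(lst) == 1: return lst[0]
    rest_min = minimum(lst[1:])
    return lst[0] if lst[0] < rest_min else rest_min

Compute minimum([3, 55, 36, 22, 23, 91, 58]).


minimum([3, 55, 36, 22, 23, 91, 58]): compare 3 with minimum([55, 36, 22, 23, 91, 58])
minimum([55, 36, 22, 23, 91, 58]): compare 55 with minimum([36, 22, 23, 91, 58])
minimum([36, 22, 23, 91, 58]): compare 36 with minimum([22, 23, 91, 58])
minimum([22, 23, 91, 58]): compare 22 with minimum([23, 91, 58])
minimum([23, 91, 58]): compare 23 with minimum([91, 58])
minimum([91, 58]): compare 91 with minimum([58])
minimum([58]) = 58  (base case)
Compare 91 with 58 -> 58
Compare 23 with 58 -> 23
Compare 22 with 23 -> 22
Compare 36 with 22 -> 22
Compare 55 with 22 -> 22
Compare 3 with 22 -> 3

3


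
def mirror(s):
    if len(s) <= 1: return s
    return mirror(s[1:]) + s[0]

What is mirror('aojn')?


mirror('aojn') = mirror('ojn') + 'a'
mirror('ojn') = mirror('jn') + 'o'
mirror('jn') = mirror('n') + 'j'
mirror('n') = 'n'  (base case)
Concatenating: 'n' + 'j' + 'o' + 'a' = 'njoa'

njoa


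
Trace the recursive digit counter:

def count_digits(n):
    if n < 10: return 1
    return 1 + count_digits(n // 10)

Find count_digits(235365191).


count_digits(235365191) = 1 + count_digits(23536519)
count_digits(23536519) = 1 + count_digits(2353651)
count_digits(2353651) = 1 + count_digits(235365)
count_digits(235365) = 1 + count_digits(23536)
count_digits(23536) = 1 + count_digits(2353)
count_digits(2353) = 1 + count_digits(235)
count_digits(235) = 1 + count_digits(23)
count_digits(23) = 1 + count_digits(2)
count_digits(2) = 1  (base case: 2 < 10)
Unwinding: 1 + 1 + 1 + 1 + 1 + 1 + 1 + 1 + 1 = 9

9


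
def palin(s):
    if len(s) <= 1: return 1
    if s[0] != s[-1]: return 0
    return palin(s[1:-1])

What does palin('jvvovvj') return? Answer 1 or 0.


palin('jvvovvj'): s[0]='j' == s[-1]='j' -> check palin('vvovv')
palin('vvovv'): s[0]='v' == s[-1]='v' -> check palin('vov')
palin('vov'): s[0]='v' == s[-1]='v' -> check palin('o')
palin('o'): len <= 1 -> return 1  (base case)
Result: 1 (palindrome)

1


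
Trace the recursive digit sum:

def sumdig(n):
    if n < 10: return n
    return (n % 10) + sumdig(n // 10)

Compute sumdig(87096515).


sumdig(87096515) = 5 + sumdig(8709651)
sumdig(8709651) = 1 + sumdig(870965)
sumdig(870965) = 5 + sumdig(87096)
sumdig(87096) = 6 + sumdig(8709)
sumdig(8709) = 9 + sumdig(870)
sumdig(870) = 0 + sumdig(87)
sumdig(87) = 7 + sumdig(8)
sumdig(8) = 8  (base case)
Total: 5 + 1 + 5 + 6 + 9 + 0 + 7 + 8 = 41

41


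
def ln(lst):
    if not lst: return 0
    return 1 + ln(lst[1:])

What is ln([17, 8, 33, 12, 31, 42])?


ln([17, 8, 33, 12, 31, 42]) = 1 + ln([8, 33, 12, 31, 42])
ln([8, 33, 12, 31, 42]) = 1 + ln([33, 12, 31, 42])
ln([33, 12, 31, 42]) = 1 + ln([12, 31, 42])
ln([12, 31, 42]) = 1 + ln([31, 42])
ln([31, 42]) = 1 + ln([42])
ln([42]) = 1 + ln([])
ln([]) = 0  (base case)
Unwinding: 1 + 1 + 1 + 1 + 1 + 1 + 0 = 6

6


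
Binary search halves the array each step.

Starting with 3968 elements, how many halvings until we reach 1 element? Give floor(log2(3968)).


3968 / 2 = 1984
1984 / 2 = 992
992 / 2 = 496
496 / 2 = 248
248 / 2 = 124
124 / 2 = 62
62 / 2 = 31
31 / 2 = 15
15 / 2 = 7
7 / 2 = 3
3 / 2 = 1
Reached 1 after 11 halvings

11


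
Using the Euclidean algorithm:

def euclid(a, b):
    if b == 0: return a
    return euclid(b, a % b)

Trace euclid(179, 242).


euclid(179, 242) = euclid(242, 179)
euclid(242, 179) = euclid(179, 63)
euclid(179, 63) = euclid(63, 53)
euclid(63, 53) = euclid(53, 10)
euclid(53, 10) = euclid(10, 3)
euclid(10, 3) = euclid(3, 1)
euclid(3, 1) = euclid(1, 0)
euclid(1, 0) = 1  (base case)

1


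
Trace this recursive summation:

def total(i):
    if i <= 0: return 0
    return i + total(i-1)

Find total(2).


total(2)
= 2 + 1 + total(0)
= 2 + 1 + 0
= 3

3


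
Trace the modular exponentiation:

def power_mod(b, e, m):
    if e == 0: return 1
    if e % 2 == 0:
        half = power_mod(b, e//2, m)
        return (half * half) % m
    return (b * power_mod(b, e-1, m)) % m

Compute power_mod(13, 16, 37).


power_mod(13, 16, 37): e is even, compute power_mod(13, 8, 37)
  power_mod(13, 8, 37): e is even, compute power_mod(13, 4, 37)
    power_mod(13, 4, 37): e is even, compute power_mod(13, 2, 37)
      power_mod(13, 2, 37): e is even, compute power_mod(13, 1, 37)
        power_mod(13, 1, 37): e is odd, compute power_mod(13, 0, 37)
          power_mod(13, 0, 37) = 1
        (13 * 1) % 37 = 13
      half=13, (13*13) % 37 = 21
    half=21, (21*21) % 37 = 34
  half=34, (34*34) % 37 = 9
half=9, (9*9) % 37 = 7

7


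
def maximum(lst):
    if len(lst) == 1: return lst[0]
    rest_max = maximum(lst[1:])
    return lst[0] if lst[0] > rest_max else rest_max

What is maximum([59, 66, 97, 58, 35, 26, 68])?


maximum([59, 66, 97, 58, 35, 26, 68]): compare 59 with maximum([66, 97, 58, 35, 26, 68])
maximum([66, 97, 58, 35, 26, 68]): compare 66 with maximum([97, 58, 35, 26, 68])
maximum([97, 58, 35, 26, 68]): compare 97 with maximum([58, 35, 26, 68])
maximum([58, 35, 26, 68]): compare 58 with maximum([35, 26, 68])
maximum([35, 26, 68]): compare 35 with maximum([26, 68])
maximum([26, 68]): compare 26 with maximum([68])
maximum([68]) = 68  (base case)
Compare 26 with 68 -> 68
Compare 35 with 68 -> 68
Compare 58 with 68 -> 68
Compare 97 with 68 -> 97
Compare 66 with 97 -> 97
Compare 59 with 97 -> 97

97


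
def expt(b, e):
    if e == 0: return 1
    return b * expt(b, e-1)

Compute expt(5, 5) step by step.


expt(5, 5)
= 5 * expt(5, 4)
= 5 * 5 * expt(5, 3)
= 5 * 5 * 5 * expt(5, 2)
= 5 * 5 * 5 * 5 * expt(5, 1)
= 5 * 5 * 5 * 5 * 5 * expt(5, 0)
= 5 * 5 * 5 * 5 * 5 * 1
= 3125

3125
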